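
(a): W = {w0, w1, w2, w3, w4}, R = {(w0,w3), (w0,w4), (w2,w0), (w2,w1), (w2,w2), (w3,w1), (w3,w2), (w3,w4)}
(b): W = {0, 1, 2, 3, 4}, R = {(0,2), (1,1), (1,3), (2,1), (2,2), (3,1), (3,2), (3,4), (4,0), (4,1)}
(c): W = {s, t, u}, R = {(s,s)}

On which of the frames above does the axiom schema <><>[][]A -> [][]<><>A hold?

(b), (c)

Frame correspondent (Sahlqvist): forall x forall y forall z ((x R^2 y & x R^2 z) -> exists w (y R^2 w & z R^2 w)) — i.e. a generalized confluence (Geach) condition.
(a): fails — w0R²w1, w0R²w1 but no w with w1R²w and w1R²w.
(b): satisfies the condition.
(c): satisfies the condition.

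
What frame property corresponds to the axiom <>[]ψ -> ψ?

This is a form of the B axiom.
Its frame correspondent is symmetry — forall x forall y (Rxy -> Ryx).

symmetry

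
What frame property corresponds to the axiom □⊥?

□⊥ is valid iff no world has any successor (otherwise □⊥ fails at any world with one).
The converse is a direct semantic check.
Frame condition: ∀x ∀y ¬Rxy.

emptiness of R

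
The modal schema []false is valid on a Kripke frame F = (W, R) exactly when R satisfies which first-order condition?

emptiness of R

□⊥ is valid iff no world has any successor (otherwise □⊥ fails at any world with one).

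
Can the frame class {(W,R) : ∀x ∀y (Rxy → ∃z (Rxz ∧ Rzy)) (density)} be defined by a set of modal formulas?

The condition is density. A defining modal formula is □□p → □p.
Suppose □□p→□p is valid. Take Rxy and set V(p)={w : xR²w}. Then □□p at x, so □p at x, so p at y, i.e. ∃z(Rxz∧Rzy).

Definable; □□p → □p defines it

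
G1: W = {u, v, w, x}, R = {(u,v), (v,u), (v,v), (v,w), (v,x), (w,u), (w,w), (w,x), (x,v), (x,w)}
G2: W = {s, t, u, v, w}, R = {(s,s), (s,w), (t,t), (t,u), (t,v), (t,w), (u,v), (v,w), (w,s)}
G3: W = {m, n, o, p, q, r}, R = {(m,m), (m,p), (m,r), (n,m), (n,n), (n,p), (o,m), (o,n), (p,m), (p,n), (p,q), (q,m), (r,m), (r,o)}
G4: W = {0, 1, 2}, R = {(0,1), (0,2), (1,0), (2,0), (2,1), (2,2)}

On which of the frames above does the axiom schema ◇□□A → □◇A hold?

This is the axiom for a generalized confluence (Geach) condition; its first-order frame correspondent is ∀x ∀y ∀z ((xRy ∧ xRz) → ∃w (yR²w ∧ zRw)).
G1: ✓.
G2: fails — tRu, tRu but no w* with uR²w* and uRw*.
G3: ✓.
G4: fails — 0R1, 0R1 but no w with 1R²w and 1Rw.

G1, G3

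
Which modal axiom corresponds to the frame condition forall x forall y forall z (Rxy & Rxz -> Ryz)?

This is the Euclidean property; the standard corresponding axiom is 5: ◇r → □◇r.
Suppose ◇r→□◇r is valid. Take Rxy, Rxz and set V(r)={y}. Then ◇r at x, so □◇r at x, so ◇r at z, so some w with Rzw has r; w=y, i.e. Rzy. By symmetry of the argument, Ryz.

◇r → □◇r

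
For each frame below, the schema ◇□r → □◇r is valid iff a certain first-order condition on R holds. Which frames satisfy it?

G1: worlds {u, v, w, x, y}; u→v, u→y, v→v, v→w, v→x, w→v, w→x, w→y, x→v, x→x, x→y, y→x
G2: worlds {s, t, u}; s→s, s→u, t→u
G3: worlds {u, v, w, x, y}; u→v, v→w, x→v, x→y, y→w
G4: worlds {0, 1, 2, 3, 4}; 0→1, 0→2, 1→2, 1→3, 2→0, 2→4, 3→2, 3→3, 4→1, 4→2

G1

Frame correspondent (Sahlqvist): ∀x ∀y ∀z (Rxy ∧ Rxz → ∃w (Ryw ∧ Rzw)) — i.e. convergence.
G1: condition met.
G2: fails — Rsu and Rsu but u and u have no common successor.
G3: fails — Rvw and Rvw but w and w have no common successor.
G4: fails — R02 and R01 but 2 and 1 have no common successor.
Valid on: G1.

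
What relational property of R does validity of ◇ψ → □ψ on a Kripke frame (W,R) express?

partial functionality: ∀x ∀y ∀z (Rxy ∧ Rxz → y = z)

Suppose ◇ψ→□ψ is valid. Take Rxy, Rxz and set V(ψ)={y}. Then ◇ψ at x, so □ψ at x, so ψ at z, i.e. z=y.
Conversely, any frame satisfying ∀x ∀y ∀z (Rxy ∧ Rxz → y = z) validates the schema.
Frame condition: ∀x ∀y ∀z (Rxy ∧ Rxz → y = z).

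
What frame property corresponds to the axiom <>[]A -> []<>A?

Convergence

This is the .2 axiom.
It corresponds to convergence: forall x forall y forall z (Rxy & Rxz -> exists w (Ryw & Rzw)).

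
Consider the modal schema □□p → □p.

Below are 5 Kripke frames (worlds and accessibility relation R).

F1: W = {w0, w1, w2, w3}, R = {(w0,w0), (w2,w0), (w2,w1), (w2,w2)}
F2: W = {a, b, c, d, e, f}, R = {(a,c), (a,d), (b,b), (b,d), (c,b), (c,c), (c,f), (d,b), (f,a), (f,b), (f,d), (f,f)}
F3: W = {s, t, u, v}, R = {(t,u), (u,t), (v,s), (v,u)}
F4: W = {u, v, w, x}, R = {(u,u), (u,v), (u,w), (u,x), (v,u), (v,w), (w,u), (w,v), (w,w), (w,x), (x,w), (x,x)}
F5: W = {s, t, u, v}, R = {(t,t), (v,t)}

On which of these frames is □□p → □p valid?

F1, F4, F5

This is the axiom for density; its first-order frame correspondent is ∀x ∀y (Rxy → ∃z (Rxz ∧ Rzy)).
F1: satisfies the condition.
F2: fails — Rad but no z with Raz and Rzd.
F3: fails — Rtu but no z with Rtz and Rzu.
F4: satisfies the condition.
F5: satisfies the condition.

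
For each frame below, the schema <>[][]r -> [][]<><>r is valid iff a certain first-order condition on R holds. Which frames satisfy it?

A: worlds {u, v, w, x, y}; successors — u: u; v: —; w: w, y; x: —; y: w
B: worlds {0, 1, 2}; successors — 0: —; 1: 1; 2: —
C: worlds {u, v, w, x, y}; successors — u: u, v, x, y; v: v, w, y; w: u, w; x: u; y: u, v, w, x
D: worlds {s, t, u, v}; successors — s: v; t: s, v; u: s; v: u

This is the axiom for a generalized confluence (Geach) condition; its first-order frame correspondent is forall x forall y forall z ((xRy & x R^2 z) -> exists w (y R^2 w & z R^2 w)).
A: condition met.
B: condition met.
C: condition met.
D: fails — sRv, sR²u but no w with vR²w and uR²w.
Valid on: A, B, C.

A, B, C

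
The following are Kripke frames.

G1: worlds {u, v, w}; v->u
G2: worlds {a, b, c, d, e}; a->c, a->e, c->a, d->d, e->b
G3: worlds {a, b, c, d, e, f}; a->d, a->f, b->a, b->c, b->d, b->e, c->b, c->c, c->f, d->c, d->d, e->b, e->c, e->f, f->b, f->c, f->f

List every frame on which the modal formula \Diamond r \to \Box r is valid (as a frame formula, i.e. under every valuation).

G1

The schema corresponds to partial functionality: \forall x \forall y \forall z (Rxy \wedge Rxz \to y = z).
G1: ✓.
G2: fails — a sees both c and e.
G3: fails — a sees both d and f.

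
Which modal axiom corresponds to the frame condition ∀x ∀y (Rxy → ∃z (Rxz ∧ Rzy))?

□□p → □p

A defining formula is □□p → □p (the C4 axiom).
Suppose □□p→□p is valid. Take Rxy and set V(p)={w : xR²w}. Then □□p at x, so □p at x, so p at y, i.e. ∃z(Rxz∧Rzy).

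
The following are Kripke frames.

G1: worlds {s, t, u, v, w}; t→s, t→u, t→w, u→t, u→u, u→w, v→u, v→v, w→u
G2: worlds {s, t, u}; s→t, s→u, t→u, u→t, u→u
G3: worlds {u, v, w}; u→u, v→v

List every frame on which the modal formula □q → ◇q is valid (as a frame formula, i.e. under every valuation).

This is the axiom for seriality; its first-order frame correspondent is ∀x ∃y Rxy.
G1: fails — world s has no successor.
G2: ✓.
G3: fails — world w has no successor.
Valid on: G2.

G2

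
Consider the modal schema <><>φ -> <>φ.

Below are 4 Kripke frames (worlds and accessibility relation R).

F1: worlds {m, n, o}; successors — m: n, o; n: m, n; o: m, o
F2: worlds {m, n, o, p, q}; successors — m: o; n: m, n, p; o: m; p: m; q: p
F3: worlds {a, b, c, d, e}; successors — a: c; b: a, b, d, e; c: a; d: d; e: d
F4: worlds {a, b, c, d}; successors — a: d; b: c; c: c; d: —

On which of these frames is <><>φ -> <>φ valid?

The schema corresponds to transitivity: forall x forall y forall z (Rxy & Ryz -> Rxz).
F1: fails — Rom and Rmn but not Ron.
F2: fails — Rom and Rmo but not Roo.
F3: fails — Rba and Rac but not Rbc.
F4: holds.

F4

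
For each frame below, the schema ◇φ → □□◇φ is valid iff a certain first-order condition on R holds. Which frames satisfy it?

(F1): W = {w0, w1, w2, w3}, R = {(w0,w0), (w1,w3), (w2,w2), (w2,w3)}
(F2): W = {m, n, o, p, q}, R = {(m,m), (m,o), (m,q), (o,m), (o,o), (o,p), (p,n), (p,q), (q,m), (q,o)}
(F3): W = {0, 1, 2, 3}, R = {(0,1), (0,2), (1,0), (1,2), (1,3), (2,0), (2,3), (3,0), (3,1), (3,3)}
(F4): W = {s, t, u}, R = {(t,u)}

Frame correspondent (Sahlqvist): ∀x ∀y ∀z ((xRy ∧ xR²z) → ∃w (y = w ∧ zRw)) — i.e. a generalized confluence (Geach) condition.
(F1): fails — w2Rw2, w2R²w3 but no w with w2=w and w3Rw.
(F2): fails — mRm, mR²p but no w with m=w and pRw.
(F3): fails — 0R1, 0R²2 but no w with 1=w and 2Rw.
(F4): satisfies the condition.
Valid on: (F4).

(F4)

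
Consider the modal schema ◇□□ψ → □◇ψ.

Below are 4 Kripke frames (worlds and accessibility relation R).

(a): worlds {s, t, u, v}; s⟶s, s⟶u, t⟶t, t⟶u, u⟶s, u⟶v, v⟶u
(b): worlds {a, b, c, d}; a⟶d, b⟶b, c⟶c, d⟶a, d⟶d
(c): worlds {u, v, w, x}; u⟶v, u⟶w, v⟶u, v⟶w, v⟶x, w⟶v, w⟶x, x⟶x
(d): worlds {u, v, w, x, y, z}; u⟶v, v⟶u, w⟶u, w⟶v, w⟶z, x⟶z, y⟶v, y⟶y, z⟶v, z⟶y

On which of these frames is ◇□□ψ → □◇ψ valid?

The schema corresponds to a generalized confluence (Geach) condition: ∀x ∀y ∀z ((xRy ∧ xRz) → ∃w (yR²w ∧ zRw)).
(a): fails — uRv, uRv but no w with vR²w and vRw.
(b): ✓.
(c): fails — vRx, vRu but no t with xR²t and uRt.
(d): fails — uRv, uRv but no t with vR²t and vRt.

(b)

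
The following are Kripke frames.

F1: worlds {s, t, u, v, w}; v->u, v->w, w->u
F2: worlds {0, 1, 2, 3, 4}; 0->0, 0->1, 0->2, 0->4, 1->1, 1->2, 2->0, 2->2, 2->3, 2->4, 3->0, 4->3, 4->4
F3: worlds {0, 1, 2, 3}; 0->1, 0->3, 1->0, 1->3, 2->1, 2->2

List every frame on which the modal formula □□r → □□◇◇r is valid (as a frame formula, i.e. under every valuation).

F2

Frame correspondent (Sahlqvist): ∀x ∀z (xR²z → ∃w (xR²w ∧ zR²w)) — i.e. a generalized confluence (Geach) condition.
F1: fails — vR²u but no w* with vR²w* and uR²w*.
F2: condition met.
F3: fails — 0R²3 but no w with 0R²w and 3R²w.
Valid on: F2.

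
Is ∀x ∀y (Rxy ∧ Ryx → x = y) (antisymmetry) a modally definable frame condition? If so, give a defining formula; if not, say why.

Not modally definable

If a class were modally definable it would be closed under surjective bounded morphisms (Goldblatt–Thomason).
The 4-cycle (worlds s,t,u,v with s→t→u→v→s) is antisymmetric. Sending even-indexed worlds to • and odd-indexed worlds to ∘ is a surjective bounded morphism onto the two-world frame with •↔∘, which is not antisymmetric.
Hence antisymmetry is not modally definable.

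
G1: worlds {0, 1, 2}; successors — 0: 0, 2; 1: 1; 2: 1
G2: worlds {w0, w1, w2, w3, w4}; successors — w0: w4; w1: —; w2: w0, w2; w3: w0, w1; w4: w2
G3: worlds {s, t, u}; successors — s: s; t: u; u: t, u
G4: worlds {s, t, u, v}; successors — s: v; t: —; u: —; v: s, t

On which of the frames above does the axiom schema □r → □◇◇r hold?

G3

Frame correspondent (Sahlqvist): ∀x ∀z (xRz → ∃w (xRw ∧ zR²w)) — i.e. a generalized confluence (Geach) condition.
G1: fails — 0R2 but no w with 0Rw and 2R²w.
G2: fails — w0Rw4 but no w with w0Rw and w4R²w.
G3: ✓.
G4: fails — vRt but no w with vRw and tR²w.
Valid on: G3.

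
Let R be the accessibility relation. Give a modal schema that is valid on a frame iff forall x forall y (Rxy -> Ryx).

The condition is symmetry. The B schema q → □◇q defines it.

q → □◇q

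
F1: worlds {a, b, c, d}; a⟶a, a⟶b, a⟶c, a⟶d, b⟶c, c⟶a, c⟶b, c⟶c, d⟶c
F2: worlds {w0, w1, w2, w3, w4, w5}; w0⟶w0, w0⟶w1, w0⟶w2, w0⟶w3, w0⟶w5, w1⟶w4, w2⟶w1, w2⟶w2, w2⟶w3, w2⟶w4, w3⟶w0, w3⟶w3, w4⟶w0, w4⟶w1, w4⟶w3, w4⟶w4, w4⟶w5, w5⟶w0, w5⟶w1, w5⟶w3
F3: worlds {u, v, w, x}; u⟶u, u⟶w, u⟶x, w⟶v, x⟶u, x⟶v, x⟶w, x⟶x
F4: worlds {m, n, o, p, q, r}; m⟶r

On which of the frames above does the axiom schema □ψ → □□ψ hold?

The schema corresponds to transitivity: ∀x ∀y ∀z (Rxy ∧ Ryz → Rxz).
F1: fails — Rbc and Rcb but not Rbb.
F2: fails — Rw5w1 and Rw1w4 but not Rw5w4.
F3: fails — Ruw and Rwv but not Ruv.
F4: holds.

F4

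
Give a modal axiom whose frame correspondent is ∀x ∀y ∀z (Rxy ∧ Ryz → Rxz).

The condition is transitivity. The 4 schema □q → □□q defines it.

□q → □□q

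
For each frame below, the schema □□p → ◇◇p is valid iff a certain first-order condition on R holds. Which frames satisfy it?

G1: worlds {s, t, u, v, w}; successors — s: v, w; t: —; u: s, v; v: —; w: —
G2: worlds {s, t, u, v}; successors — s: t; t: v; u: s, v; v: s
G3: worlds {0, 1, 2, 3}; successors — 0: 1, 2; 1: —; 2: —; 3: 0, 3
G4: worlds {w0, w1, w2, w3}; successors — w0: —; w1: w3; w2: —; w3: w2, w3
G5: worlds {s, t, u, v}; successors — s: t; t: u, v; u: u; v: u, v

Frame correspondent (Sahlqvist): ∀x ∃w (xR²w ∧ xR²w) — i.e. a generalized confluence (Geach) condition.
G1: fails — at s but no w* with sR²w* and sR²w*.
G2: holds.
G3: fails — at 0 but no w with 0R²w and 0R²w.
G4: fails — at w0 but no w with w0R²w and w0R²w.
G5: holds.
Valid on: G2, G5.

G2, G5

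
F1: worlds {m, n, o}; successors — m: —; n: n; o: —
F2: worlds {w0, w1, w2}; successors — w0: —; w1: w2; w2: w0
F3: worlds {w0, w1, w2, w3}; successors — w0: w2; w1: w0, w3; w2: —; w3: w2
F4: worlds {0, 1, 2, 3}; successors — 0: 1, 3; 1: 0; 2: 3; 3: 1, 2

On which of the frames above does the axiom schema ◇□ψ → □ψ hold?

F1

This is the axiom for the Euclidean property; its first-order frame correspondent is ∀x ∀y ∀z (Rxy ∧ Rxz → Ryz).
F1: ✓.
F2: fails — Rw1w2 and Rw1w2 but not Rw2w2.
F3: fails — Rw0w2 and Rw0w2 but not Rw2w2.
F4: fails — R01 and R01 but not R11.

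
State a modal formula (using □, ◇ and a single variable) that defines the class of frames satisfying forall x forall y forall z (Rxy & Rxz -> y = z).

◇q → □q

The condition is partial functionality. The CD schema ◇q → □q defines it.
Suppose ◇q→□q is valid. Take Rxy, Rxz and set V(q)={y}. Then ◇q at x, so □q at x, so q at z, i.e. z=y.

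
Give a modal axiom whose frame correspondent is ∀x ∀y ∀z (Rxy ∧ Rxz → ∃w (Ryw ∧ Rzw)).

◇□q → □◇q

A defining formula is ◇□q → □◇q (the .2 axiom).
Suppose ◇□q→□◇q is valid. Take Rxy, Rxz and set V(q)={w : Ryw}. Then □q at y so ◇□q at x, so □◇q at x, so ◇q at z, giving w with Rzw and Ryw.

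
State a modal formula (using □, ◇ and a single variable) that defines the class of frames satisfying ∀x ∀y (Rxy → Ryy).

A defining formula is □(□q → q) (the T□ axiom).

□(□q → q)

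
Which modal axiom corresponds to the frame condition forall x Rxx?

A defining formula is □r → r (the T axiom).
Suppose □r→r is valid. At any x set V(r)={w : Rxw}. Then □r holds at x, so r holds at x, i.e. Rxx.

□r → r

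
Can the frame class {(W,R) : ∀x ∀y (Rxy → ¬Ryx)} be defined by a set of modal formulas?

Any modally definable frame class is closed under surjective bounded morphisms.
The 3-cycle (worlds w0,w1,w2 with w0→w1→w2→w0) is asymmetric. Mapping every world to a single reflexive point • is a surjective bounded morphism, and the reflexive point is not asymmetric (R•• but asymmetry requires ¬R••).
So the class is not modally definable.

No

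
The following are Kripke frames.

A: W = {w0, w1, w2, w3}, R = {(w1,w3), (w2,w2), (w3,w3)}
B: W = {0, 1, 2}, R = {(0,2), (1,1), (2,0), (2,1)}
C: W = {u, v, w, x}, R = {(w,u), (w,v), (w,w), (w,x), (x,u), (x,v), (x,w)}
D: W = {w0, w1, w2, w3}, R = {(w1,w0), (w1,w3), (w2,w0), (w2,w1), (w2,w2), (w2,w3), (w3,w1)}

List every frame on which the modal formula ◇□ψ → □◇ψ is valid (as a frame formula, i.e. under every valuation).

A

Frame correspondent (Sahlqvist): ∀x ∀y ∀z (Rxy ∧ Rxz → ∃w (Ryw ∧ Rzw)) — i.e. convergence.
A: condition met.
B: fails — R20 and R21 but 0 and 1 have no common successor.
C: fails — Rww and Rwu but w and u have no common successor.
D: fails — Rw1w0 and Rw1w0 but w0 and w0 have no common successor.
Valid on: A.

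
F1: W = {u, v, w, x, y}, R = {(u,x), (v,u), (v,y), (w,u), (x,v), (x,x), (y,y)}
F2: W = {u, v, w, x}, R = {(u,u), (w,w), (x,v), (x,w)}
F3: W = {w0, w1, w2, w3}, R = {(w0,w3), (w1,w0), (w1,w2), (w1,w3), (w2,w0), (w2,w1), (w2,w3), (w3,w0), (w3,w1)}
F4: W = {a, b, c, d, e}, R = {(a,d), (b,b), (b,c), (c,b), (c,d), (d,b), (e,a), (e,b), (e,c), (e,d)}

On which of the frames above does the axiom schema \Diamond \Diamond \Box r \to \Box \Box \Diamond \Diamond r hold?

F2, F4

This is the axiom for a generalized confluence (Geach) condition; its first-order frame correspondent is \forall x \forall y \forall z ((x R^2 y \wedge x R^2 z) \to \exists w (yRw \wedge z R^2 w)).
F1: fails — vR²x, vR²y but no t with xRt and yR²t.
F2: holds.
F3: fails — w0R²w0, w0R²w0 but no w with w0Rw and w0R²w.
F4: holds.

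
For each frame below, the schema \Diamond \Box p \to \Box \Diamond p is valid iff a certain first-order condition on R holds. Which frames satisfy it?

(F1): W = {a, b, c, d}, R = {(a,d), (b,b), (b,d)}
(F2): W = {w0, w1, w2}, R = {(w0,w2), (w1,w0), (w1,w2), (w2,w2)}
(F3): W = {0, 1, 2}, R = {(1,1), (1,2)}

This is the axiom for convergence; its first-order frame correspondent is \forall x \forall y \forall z (Rxy \wedge Rxz \to \exists w (Ryw \wedge Rzw)).
(F1): fails — Rad and Rad but d and d have no common successor.
(F2): satisfies the condition.
(F3): fails — R12 and R12 but 2 and 2 have no common successor.

(F2)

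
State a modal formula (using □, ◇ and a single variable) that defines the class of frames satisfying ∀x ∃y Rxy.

□q → ◇q

This is seriality; the standard corresponding axiom is D: □q → ◇q.
Suppose □q→◇q is valid. At any x set V(q)=W. Then □q at x, so ◇q at x, so x has a successor.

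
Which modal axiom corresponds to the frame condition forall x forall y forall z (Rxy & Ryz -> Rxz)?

A defining formula is □ψ → □□ψ (the 4 axiom).
Suppose □ψ→□□ψ is valid. Take Rxy, Ryz and set V(ψ)={w : Rxw}. Then □ψ at x, so □□ψ at x, so □ψ at y, so ψ at z, i.e. Rxz.

□ψ → □□ψ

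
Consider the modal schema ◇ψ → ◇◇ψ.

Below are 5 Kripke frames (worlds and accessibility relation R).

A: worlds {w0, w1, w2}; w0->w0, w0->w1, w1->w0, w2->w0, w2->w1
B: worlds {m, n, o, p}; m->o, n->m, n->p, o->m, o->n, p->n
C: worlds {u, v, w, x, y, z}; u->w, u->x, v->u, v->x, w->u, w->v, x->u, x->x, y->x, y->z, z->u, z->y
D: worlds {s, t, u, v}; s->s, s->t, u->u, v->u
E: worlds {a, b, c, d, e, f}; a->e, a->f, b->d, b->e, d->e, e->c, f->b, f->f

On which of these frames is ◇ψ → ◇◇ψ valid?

Frame correspondent (Sahlqvist): ∀x ∀y (xRy → ∃w (y = w ∧ xR²w)) — i.e. a generalized confluence (Geach) condition.
A: condition met.
B: fails — mRo but no w with o=w and mR²w.
C: fails — uRw but no t with w=t and uR²t.
D: condition met.
E: fails — aRe but no w with e=w and aR²w.

A, D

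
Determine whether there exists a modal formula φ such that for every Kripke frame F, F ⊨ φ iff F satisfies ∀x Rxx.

Yes — defined by □q → q

The condition is reflexivity. A defining modal formula is □q → q.
Suppose □q→q is valid. At any x set V(q)={w : Rxw}. Then □q holds at x, so q holds at x, i.e. Rxx.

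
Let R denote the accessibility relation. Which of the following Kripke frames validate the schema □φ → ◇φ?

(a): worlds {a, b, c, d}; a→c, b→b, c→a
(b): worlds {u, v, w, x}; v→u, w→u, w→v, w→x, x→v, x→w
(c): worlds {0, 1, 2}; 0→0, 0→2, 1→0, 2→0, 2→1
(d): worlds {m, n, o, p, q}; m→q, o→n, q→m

The schema corresponds to seriality: ∀x ∃y Rxy.
(a): fails — world d has no successor.
(b): fails — world u has no successor.
(c): holds.
(d): fails — world n has no successor.

(c)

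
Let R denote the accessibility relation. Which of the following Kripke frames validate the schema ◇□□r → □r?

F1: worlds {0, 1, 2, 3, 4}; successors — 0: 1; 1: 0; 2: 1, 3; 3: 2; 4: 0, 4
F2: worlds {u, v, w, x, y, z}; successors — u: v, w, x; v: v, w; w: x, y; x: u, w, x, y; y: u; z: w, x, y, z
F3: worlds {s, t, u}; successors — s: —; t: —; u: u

F3

Frame correspondent (Sahlqvist): ∀x ∀y ∀z ((xRy ∧ xRz) → ∃w (yR²w ∧ z = w)) — i.e. a generalized confluence (Geach) condition.
F1: fails — 2R1, 2R3 but no w with 1R²w and 3=w.
F2: fails — uRw, uRv but no t with wR²t and v=t.
F3: holds.
Valid on: F3.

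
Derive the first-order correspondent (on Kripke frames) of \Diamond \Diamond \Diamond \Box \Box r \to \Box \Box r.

\forall x \forall y \forall z ((x R^3 y \wedge x R^2 z) \to \exists w (y R^2 w \wedge z = w))

This is a Sahlqvist (Geach-type) schema ◇^3□^2r → □^2◇^0r.
First-order correspondent: \forall x \forall y \forall z ((x R^3 y \wedge x R^2 z) \to \exists w (y R^2 w \wedge z = w)).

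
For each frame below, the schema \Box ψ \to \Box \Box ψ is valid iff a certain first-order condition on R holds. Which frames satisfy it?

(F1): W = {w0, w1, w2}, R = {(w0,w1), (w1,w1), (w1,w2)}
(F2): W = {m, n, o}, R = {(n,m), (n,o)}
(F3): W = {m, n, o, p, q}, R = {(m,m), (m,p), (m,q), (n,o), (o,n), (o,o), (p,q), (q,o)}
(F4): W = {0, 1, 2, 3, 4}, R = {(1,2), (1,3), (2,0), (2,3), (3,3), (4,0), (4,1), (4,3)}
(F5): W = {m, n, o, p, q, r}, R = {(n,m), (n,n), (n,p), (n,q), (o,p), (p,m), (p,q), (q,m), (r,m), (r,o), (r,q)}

(F2)

Frame correspondent (Sahlqvist): \forall x \forall y \forall z (Rxy \wedge Ryz \to Rxz) — i.e. transitivity.
(F1): fails — Rw0w1 and Rw1w2 but not Rw0w2.
(F2): condition met.
(F3): fails — Rno and Ron but not Rnn.
(F4): fails — R12 and R20 but not R10.
(F5): fails — Rop and Rpm but not Rom.
Valid on: (F2).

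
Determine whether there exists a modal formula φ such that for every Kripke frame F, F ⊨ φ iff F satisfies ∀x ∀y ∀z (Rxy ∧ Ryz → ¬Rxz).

If a class were modally definable it would be closed under surjective bounded morphisms (Goldblatt–Thomason).
The 3-cycle (worlds s,t,u with s→t→u→s) is intransitive. Mapping every world to a single reflexive point • is a surjective bounded morphism; the reflexive point is not intransitive (R••∧R•• but R••).
Hence intransitivity is not modally definable.

No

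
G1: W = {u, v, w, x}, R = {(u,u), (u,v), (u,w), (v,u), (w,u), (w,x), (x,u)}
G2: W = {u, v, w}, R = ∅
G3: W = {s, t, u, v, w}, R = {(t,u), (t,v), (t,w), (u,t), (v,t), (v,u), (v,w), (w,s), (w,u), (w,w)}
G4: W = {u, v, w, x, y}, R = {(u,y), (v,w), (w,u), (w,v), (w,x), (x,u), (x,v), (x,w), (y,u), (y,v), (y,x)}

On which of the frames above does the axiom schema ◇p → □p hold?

This is the axiom for partial functionality; its first-order frame correspondent is ∀x ∀y ∀z (Rxy ∧ Rxz → y = z).
G1: fails — u sees both u and v.
G2: satisfies the condition.
G3: fails — t sees both u and v.
G4: fails — w sees both u and v.

G2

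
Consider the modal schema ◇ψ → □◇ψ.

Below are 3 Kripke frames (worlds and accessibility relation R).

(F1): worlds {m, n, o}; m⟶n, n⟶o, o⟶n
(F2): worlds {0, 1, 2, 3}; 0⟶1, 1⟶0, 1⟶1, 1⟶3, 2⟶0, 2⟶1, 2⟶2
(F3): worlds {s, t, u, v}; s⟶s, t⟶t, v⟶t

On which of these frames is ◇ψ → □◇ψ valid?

(F3)

Frame correspondent (Sahlqvist): ∀x ∀y ∀z (Rxy ∧ Rxz → Ryz) — i.e. the Euclidean property.
(F1): fails — Rmn and Rmn but not Rnn.
(F2): fails — R10 and R10 but not R00.
(F3): condition met.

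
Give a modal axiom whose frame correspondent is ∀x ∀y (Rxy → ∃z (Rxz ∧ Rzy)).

□□r → □r

A defining formula is □□r → □r (the C4 axiom).
Suppose □□r→□r is valid. Take Rxy and set V(r)={w : xR²w}. Then □□r at x, so □r at x, so r at y, i.e. ∃z(Rxz∧Rzy).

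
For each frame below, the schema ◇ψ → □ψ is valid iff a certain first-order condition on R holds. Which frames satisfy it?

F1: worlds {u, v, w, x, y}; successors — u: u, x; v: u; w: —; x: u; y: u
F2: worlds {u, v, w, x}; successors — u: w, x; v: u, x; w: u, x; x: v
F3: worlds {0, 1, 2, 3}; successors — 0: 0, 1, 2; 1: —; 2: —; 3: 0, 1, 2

This is the axiom for partial functionality; its first-order frame correspondent is ∀x ∀y ∀z (Rxy ∧ Rxz → y = z).
F1: fails — u sees both u and x.
F2: fails — u sees both w and x.
F3: fails — 0 sees both 0 and 1.
Valid on no frame.

none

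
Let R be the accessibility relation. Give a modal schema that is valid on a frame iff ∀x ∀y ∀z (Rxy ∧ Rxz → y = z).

◇r → □r

A defining formula is ◇r → □r (the CD axiom).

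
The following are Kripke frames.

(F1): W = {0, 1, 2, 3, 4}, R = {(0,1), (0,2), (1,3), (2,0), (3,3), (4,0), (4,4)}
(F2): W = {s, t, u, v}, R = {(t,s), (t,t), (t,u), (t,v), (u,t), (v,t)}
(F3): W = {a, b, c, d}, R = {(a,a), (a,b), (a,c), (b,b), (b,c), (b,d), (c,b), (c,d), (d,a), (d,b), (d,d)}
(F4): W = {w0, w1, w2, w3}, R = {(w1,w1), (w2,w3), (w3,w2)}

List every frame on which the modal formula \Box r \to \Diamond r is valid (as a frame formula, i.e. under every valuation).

The schema corresponds to seriality: \forall x \exists y Rxy.
(F1): holds.
(F2): fails — world s has no successor.
(F3): holds.
(F4): fails — world w0 has no successor.
Valid on: (F1), (F3).

(F1), (F3)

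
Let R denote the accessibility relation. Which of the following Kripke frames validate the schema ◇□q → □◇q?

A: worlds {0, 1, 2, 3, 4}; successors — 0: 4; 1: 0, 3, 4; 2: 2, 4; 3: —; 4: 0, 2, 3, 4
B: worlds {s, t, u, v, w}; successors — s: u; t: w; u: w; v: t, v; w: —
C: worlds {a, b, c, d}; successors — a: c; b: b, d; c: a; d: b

This is the axiom for convergence; its first-order frame correspondent is ∀x ∀y ∀z (Rxy ∧ Rxz → ∃w (Ryw ∧ Rzw)).
A: fails — R10 and R13 but 0 and 3 have no common successor.
B: fails — Rtw and Rtw but w and w have no common successor.
C: satisfies the condition.

C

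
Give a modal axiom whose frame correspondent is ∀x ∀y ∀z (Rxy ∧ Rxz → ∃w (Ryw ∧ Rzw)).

◇□p → □◇p

The condition is convergence. The .2 schema ◇□p → □◇p defines it.
Suppose ◇□p→□◇p is valid. Take Rxy, Rxz and set V(p)={w : Ryw}. Then □p at y so ◇□p at x, so □◇p at x, so ◇p at z, giving w with Rzw and Ryw.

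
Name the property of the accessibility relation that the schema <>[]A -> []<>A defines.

convergence: forall x forall y forall z (Rxy & Rxz -> exists w (Ryw & Rzw))

This is the .2 axiom.
It corresponds to convergence: forall x forall y forall z (Rxy & Rxz -> exists w (Ryw & Rzw)).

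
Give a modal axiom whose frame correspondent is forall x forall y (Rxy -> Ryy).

□(□ψ → ψ)

A defining formula is □(□ψ → ψ) (the T□ axiom).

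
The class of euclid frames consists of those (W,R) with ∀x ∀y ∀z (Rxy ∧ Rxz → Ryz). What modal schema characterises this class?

The condition is the Euclidean property. The 5 schema ◇r → □◇r defines it.
Suppose ◇r→□◇r is valid. Take Rxy, Rxz and set V(r)={y}. Then ◇r at x, so □◇r at x, so ◇r at z, so some w with Rzw has r; w=y, i.e. Rzy. By symmetry of the argument, Ryz.

◇r → □◇r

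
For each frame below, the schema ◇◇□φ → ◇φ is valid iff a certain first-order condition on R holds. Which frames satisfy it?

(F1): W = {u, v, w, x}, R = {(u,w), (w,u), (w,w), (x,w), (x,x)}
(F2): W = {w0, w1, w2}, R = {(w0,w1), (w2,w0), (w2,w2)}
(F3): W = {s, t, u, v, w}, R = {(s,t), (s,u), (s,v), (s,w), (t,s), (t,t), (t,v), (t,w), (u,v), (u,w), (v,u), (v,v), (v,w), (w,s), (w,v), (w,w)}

(F1), (F3)

Frame correspondent (Sahlqvist): ∀x ∀y (xR²y → ∃w (yRw ∧ xRw)) — i.e. a generalized confluence (Geach) condition.
(F1): ✓.
(F2): fails — w2R²w0 but no w with w0Rw and w2Rw.
(F3): ✓.
Valid on: (F1), (F3).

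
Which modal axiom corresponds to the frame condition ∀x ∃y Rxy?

□r → ◇r

The condition is seriality. The D schema □r → ◇r defines it.
Suppose □r→◇r is valid. At any x set V(r)=W. Then □r at x, so ◇r at x, so x has a successor.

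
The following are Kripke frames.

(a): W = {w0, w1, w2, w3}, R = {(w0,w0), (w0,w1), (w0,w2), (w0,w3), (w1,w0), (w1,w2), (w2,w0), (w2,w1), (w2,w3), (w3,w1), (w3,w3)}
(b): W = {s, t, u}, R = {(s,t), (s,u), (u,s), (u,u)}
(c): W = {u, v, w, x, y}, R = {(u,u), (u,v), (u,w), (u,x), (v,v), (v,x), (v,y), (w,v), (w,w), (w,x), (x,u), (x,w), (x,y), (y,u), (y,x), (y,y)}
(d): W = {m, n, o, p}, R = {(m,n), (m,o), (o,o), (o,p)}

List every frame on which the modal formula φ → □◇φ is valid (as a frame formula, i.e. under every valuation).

none

The schema corresponds to symmetry: ∀x ∀y (Rxy → Ryx).
(a): fails — Rw3w1 but not Rw1w3.
(b): fails — Rst but not Rts.
(c): fails — Ruv but not Rvu.
(d): fails — Rop but not Rpo.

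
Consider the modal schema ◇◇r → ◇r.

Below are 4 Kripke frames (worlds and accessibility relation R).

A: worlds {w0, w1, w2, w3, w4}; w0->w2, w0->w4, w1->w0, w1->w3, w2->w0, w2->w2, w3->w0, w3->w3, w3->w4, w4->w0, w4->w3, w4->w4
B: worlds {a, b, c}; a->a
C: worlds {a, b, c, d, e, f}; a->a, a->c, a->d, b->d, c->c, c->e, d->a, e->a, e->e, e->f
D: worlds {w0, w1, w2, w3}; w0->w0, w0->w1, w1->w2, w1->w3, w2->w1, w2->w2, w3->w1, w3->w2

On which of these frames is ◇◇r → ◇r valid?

B

This is the axiom for transitivity; its first-order frame correspondent is ∀x ∀y ∀z (Rxy ∧ Ryz → Rxz).
A: fails — Rw1w0 and Rw0w4 but not Rw1w4.
B: ✓.
C: fails — Rea and Rac but not Rec.
D: fails — Rw1w2 and Rw2w1 but not Rw1w1.
Valid on: B.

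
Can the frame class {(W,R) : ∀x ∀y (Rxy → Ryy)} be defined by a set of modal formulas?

Yes, by □(□p → p)

This is a Sahlqvist condition; the T□ axiom □(□p → p) defines it.
Suppose □(□p→p) is valid. Take Rxy and set V(p)={w : Ryw}. Then at y, □p holds; since □(□p→p) at x, □p→p at y, so p at y, i.e. Ryy.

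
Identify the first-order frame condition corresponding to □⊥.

This is the Ver axiom.
It corresponds to emptiness of R: ∀x ∀y ¬Rxy.

Emptiness of R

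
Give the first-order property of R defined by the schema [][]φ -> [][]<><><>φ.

This is a Sahlqvist (Geach-type) schema ◇^0□^2φ → □^2◇^3φ.
Minimal-valuation argument: fix x; take any y with xR^0y and any z with xR^2z. Set V(φ) to the set of worlds R-reachable from y in exactly 2 steps. Then □^2φ holds at y, so the antecedent holds at x; validity forces ◇^3φ at z, giving a w with zR^3w and yR^2w.
First-order correspondent: forall x forall z (x R^2 z -> exists w (x R^2 w & z R^3 w)).

forall x forall z (x R^2 z -> exists w (x R^2 w & z R^3 w))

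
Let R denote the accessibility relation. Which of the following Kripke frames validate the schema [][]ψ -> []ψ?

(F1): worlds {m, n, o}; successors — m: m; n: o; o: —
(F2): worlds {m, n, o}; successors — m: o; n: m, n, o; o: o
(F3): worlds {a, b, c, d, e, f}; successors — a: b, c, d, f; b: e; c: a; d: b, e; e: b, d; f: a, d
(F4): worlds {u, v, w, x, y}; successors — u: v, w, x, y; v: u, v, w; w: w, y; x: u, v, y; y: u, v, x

(F2), (F4)

This is the axiom for density; its first-order frame correspondent is forall x forall y (Rxy -> exists z (Rxz & Rzy)).
(F1): fails — Rno but no z with Rnz and Rzo.
(F2): satisfies the condition.
(F3): fails — Red but no z with Rez and Rzd.
(F4): satisfies the condition.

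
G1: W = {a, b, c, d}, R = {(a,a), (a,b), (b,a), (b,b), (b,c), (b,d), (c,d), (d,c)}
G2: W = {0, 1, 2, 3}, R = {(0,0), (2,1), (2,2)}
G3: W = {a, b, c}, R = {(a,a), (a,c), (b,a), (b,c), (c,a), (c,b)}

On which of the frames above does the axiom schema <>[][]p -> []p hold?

The schema corresponds to a generalized confluence (Geach) condition: forall x forall y forall z ((xRy & xRz) -> exists w (y R^2 w & z = w)).
G1: fails — bRc, bRa but no w with cR²w and a=w.
G2: fails — 2R1, 2R1 but no w with 1R²w and 1=w.
G3: holds.

G3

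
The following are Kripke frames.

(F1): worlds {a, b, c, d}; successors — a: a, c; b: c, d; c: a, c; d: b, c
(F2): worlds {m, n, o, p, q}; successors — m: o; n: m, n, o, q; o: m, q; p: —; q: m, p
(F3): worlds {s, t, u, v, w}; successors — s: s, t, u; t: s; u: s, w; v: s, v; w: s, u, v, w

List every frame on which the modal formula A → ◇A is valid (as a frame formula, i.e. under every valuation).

none

Frame correspondent (Sahlqvist): ∀x ∃w (x = w ∧ xRw) — i.e. a generalized confluence (Geach) condition.
(F1): fails — at b but no w with b=w and bRw.
(F2): fails — at m but no w with m=w and mRw.
(F3): fails — at t but no w* with t=w* and tRw*.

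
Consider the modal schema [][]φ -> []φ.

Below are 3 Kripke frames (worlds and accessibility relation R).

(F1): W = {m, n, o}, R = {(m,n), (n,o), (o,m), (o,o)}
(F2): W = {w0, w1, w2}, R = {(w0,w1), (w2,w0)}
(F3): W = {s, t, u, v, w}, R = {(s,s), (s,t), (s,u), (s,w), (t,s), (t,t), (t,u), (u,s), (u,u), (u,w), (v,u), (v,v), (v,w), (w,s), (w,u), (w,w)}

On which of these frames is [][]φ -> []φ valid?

This is the axiom for density; its first-order frame correspondent is forall x forall y (Rxy -> exists z (Rxz & Rzy)).
(F1): fails — Rmn but no z with Rmz and Rzn.
(F2): fails — Rw0w1 but no z with Rw0z and Rzw1.
(F3): condition met.

(F3)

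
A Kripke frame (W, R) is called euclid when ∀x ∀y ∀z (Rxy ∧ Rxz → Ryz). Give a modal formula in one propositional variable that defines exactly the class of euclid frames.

◇r → □◇r

A defining formula is ◇r → □◇r (the 5 axiom).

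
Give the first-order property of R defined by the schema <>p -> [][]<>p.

forall x forall y forall z ((xRy & x R^2 z) -> exists w (y = w & zRw))

This is a Sahlqvist (Geach-type) schema ◇^1□^0p → □^2◇^1p.
Minimal-valuation argument: fix x; take any y with xR^1y and any z with xR^2z. Set V(p) to the set of worlds R-reachable from y in exactly 0 steps. Then □^0p holds at y, so the antecedent holds at x; validity forces ◇^1p at z, giving a w with zR^1w and yR^0w.
First-order correspondent: forall x forall y forall z ((xRy & x R^2 z) -> exists w (y = w & zRw)).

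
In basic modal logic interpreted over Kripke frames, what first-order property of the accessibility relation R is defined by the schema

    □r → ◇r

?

Seriality

Suppose □r→◇r is valid. At any x set V(r)=W. Then □r at x, so ◇r at x, so x has a successor.
Conversely, on a frame with seriality the schema holds at every world under every valuation.
So the correspondent is seriality.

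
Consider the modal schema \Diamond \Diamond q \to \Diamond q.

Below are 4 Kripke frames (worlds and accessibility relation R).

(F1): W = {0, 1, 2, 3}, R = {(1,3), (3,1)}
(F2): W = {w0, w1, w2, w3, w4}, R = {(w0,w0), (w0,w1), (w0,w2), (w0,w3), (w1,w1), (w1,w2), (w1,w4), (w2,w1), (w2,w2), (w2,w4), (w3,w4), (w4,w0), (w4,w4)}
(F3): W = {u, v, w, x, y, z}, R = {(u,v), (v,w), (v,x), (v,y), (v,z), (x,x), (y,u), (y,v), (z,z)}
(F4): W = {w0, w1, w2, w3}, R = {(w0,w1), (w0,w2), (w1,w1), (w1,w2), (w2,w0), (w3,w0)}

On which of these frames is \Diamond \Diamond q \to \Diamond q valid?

none

This is the axiom for transitivity; its first-order frame correspondent is \forall x \forall y \forall z (Rxy \wedge Ryz \to Rxz).
(F1): fails — R31 and R13 but not R33.
(F2): fails — Rw2w4 and Rw4w0 but not Rw2w0.
(F3): fails — Ruv and Rvz but not Ruz.
(F4): fails — Rw1w2 and Rw2w0 but not Rw1w0.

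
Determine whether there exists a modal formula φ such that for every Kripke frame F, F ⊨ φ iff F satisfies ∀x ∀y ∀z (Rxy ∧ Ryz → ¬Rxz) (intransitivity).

No

Modal frame validity is preserved under surjective bounded morphisms.
The 5-cycle (worlds w0,w1,w2,w3,w4 with w0→w1→w2→w3→w4→w0) is intransitive. Mapping every world to a single reflexive point • is a surjective bounded morphism; the reflexive point is not intransitive (R••∧R•• but R••).
So no modal formula (or set of formulas) defines exactly the intransitive frames.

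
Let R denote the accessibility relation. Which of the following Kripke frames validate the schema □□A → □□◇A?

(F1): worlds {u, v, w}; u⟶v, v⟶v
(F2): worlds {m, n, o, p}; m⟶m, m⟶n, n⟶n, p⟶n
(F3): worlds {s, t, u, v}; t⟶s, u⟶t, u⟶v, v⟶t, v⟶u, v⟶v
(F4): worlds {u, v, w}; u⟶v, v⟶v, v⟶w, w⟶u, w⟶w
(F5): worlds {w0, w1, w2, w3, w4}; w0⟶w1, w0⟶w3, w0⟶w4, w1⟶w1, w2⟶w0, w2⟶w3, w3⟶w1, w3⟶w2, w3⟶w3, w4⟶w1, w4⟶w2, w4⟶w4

Frame correspondent (Sahlqvist): ∀x ∀z (xR²z → ∃w (xR²w ∧ zRw)) — i.e. a generalized confluence (Geach) condition.
(F1): satisfies the condition.
(F2): satisfies the condition.
(F3): fails — uR²s but no w with uR²w and sRw.
(F4): satisfies the condition.
(F5): satisfies the condition.

(F1), (F2), (F4), (F5)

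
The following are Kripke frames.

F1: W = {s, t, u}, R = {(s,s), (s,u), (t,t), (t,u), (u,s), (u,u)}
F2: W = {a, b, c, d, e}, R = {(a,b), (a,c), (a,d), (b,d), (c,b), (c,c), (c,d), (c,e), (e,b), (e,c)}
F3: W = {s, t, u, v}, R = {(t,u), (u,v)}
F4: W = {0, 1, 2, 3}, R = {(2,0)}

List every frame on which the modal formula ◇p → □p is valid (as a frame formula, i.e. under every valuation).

Frame correspondent (Sahlqvist): ∀x ∀y ∀z (Rxy ∧ Rxz → y = z) — i.e. partial functionality.
F1: fails — s sees both s and u.
F2: fails — a sees both b and c.
F3: satisfies the condition.
F4: satisfies the condition.

F3, F4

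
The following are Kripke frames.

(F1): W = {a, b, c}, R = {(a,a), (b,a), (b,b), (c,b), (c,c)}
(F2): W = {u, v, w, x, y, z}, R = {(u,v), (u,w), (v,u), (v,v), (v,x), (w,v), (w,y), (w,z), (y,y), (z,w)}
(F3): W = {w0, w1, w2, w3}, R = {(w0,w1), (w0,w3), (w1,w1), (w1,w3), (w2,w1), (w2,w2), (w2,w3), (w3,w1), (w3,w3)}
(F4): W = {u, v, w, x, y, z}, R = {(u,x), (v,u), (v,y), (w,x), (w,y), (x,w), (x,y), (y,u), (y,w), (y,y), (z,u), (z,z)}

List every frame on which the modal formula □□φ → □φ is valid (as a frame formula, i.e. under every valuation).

(F1), (F3)

The schema corresponds to density: ∀x ∀y (Rxy → ∃z (Rxz ∧ Rzy)).
(F1): satisfies the condition.
(F2): fails — Ruw but no t with Rut and Rtw.
(F3): satisfies the condition.
(F4): fails — Rwx but no t with Rwt and Rtx.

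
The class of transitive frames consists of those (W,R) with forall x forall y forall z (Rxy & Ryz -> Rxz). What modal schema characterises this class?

The condition is transitivity. The 4 schema □q → □□q defines it.
Suppose □q→□□q is valid. Take Rxy, Ryz and set V(q)={w : Rxw}. Then □q at x, so □□q at x, so □q at y, so q at z, i.e. Rxz.

□q → □□q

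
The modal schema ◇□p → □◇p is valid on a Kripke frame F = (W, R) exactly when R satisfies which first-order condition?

Suppose ◇□p→□◇p is valid. Take Rxy, Rxz and set V(p)={w : Ryw}. Then □p at y so ◇□p at x, so □◇p at x, so ◇p at z, giving w with Rzw and Ryw.
Conversely, any frame satisfying ∀x ∀y ∀z (Rxy ∧ Rxz → ∃w (Ryw ∧ Rzw)) validates the schema.
Frame condition: ∀x ∀y ∀z (Rxy ∧ Rxz → ∃w (Ryw ∧ Rzw)).

convergence: ∀x ∀y ∀z (Rxy ∧ Rxz → ∃w (Ryw ∧ Rzw))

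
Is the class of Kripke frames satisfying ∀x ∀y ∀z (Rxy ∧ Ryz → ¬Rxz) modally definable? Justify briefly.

If a class were modally definable it would be closed under surjective bounded morphisms (Goldblatt–Thomason).
The 7-cycle (worlds a,b,c,d,e,f,g with a→b→c→d→e→f→g→a) is intransitive. Mapping every world to a single reflexive point • is a surjective bounded morphism; the reflexive point is not intransitive (R••∧R•• but R••).
So the class is not modally definable.

No — not modally definable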